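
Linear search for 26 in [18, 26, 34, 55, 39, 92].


i=0: 18!=26
i=1: 26==26 found!

Found at 1, 2 comps


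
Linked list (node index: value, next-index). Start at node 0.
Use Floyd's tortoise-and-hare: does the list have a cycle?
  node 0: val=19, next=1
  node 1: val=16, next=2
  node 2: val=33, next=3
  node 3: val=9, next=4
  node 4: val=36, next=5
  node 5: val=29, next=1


Floyd's tortoise (slow, +1) and hare (fast, +2):
  init: slow=0, fast=0
  step 1: slow=1, fast=2
  step 2: slow=2, fast=4
  step 3: slow=3, fast=1
  step 4: slow=4, fast=3
  step 5: slow=5, fast=5
  slow == fast at node 5: cycle detected

Cycle: yes


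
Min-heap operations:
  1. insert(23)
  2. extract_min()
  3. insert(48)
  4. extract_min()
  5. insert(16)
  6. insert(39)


insert(23) -> [23]
extract_min()->23, []
insert(48) -> [48]
extract_min()->48, []
insert(16) -> [16]
insert(39) -> [16, 39]

Final heap: [16, 39]


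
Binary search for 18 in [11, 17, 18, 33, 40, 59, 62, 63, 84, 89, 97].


Step 1: lo=0, hi=10, mid=5, val=59
Step 2: lo=0, hi=4, mid=2, val=18

Found at index 2


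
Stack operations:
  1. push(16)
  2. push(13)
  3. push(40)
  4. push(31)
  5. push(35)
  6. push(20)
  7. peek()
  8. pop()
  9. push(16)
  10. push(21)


push(16) -> [16]
push(13) -> [16, 13]
push(40) -> [16, 13, 40]
push(31) -> [16, 13, 40, 31]
push(35) -> [16, 13, 40, 31, 35]
push(20) -> [16, 13, 40, 31, 35, 20]
peek()->20
pop()->20, [16, 13, 40, 31, 35]
push(16) -> [16, 13, 40, 31, 35, 16]
push(21) -> [16, 13, 40, 31, 35, 16, 21]

Final stack: [16, 13, 40, 31, 35, 16, 21]


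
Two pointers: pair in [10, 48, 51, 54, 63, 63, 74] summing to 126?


lo=0(10)+hi=6(74)=84
lo=1(48)+hi=6(74)=122
lo=2(51)+hi=6(74)=125
lo=3(54)+hi=6(74)=128
lo=3(54)+hi=5(63)=117
lo=4(63)+hi=5(63)=126

Yes: 63+63=126


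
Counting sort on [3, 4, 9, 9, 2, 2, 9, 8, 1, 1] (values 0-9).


Input: [3, 4, 9, 9, 2, 2, 9, 8, 1, 1]
Counts: [0, 2, 2, 1, 1, 0, 0, 0, 1, 3]

Sorted: [1, 1, 2, 2, 3, 4, 8, 9, 9, 9]


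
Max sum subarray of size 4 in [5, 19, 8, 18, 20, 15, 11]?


[0:4]: 50
[1:5]: 65
[2:6]: 61
[3:7]: 64

Max: 65 at [1:5]


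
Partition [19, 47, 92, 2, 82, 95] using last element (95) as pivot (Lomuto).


Pivot: 95
  19 <= 95: advance i (no swap)
  47 <= 95: advance i (no swap)
  92 <= 95: advance i (no swap)
  2 <= 95: advance i (no swap)
  82 <= 95: advance i (no swap)
Place pivot at 5: [19, 47, 92, 2, 82, 95]

Partitioned: [19, 47, 92, 2, 82, 95]


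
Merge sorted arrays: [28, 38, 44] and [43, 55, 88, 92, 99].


Take 28 from A
Take 38 from A
Take 43 from B
Take 44 from A

Merged: [28, 38, 43, 44, 55, 88, 92, 99]


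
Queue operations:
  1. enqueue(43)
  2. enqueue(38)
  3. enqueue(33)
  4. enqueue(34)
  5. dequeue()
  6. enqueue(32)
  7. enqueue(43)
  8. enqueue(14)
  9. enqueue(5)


enqueue(43) -> [43]
enqueue(38) -> [43, 38]
enqueue(33) -> [43, 38, 33]
enqueue(34) -> [43, 38, 33, 34]
dequeue()->43, [38, 33, 34]
enqueue(32) -> [38, 33, 34, 32]
enqueue(43) -> [38, 33, 34, 32, 43]
enqueue(14) -> [38, 33, 34, 32, 43, 14]
enqueue(5) -> [38, 33, 34, 32, 43, 14, 5]

Final queue: [38, 33, 34, 32, 43, 14, 5]


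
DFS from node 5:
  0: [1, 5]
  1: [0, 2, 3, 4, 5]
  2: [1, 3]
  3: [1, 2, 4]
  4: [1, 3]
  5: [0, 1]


Visit 5, push [1, 0]
Visit 0, push [1]
Visit 1, push [4, 3, 2]
Visit 2, push [3]
Visit 3, push [4]
Visit 4, push []

DFS order: [5, 0, 1, 2, 3, 4]


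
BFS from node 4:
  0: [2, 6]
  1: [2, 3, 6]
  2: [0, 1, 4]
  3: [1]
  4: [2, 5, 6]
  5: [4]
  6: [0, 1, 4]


Visit 4, enqueue [2, 5, 6]
Visit 2, enqueue [0, 1]
Visit 5, enqueue []
Visit 6, enqueue []
Visit 0, enqueue []
Visit 1, enqueue [3]
Visit 3, enqueue []

BFS order: [4, 2, 5, 6, 0, 1, 3]


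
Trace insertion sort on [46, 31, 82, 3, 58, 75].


Initial: [46, 31, 82, 3, 58, 75]
Insert 31: [31, 46, 82, 3, 58, 75]
Insert 82: [31, 46, 82, 3, 58, 75]
Insert 3: [3, 31, 46, 82, 58, 75]
Insert 58: [3, 31, 46, 58, 82, 75]
Insert 75: [3, 31, 46, 58, 75, 82]

Sorted: [3, 31, 46, 58, 75, 82]


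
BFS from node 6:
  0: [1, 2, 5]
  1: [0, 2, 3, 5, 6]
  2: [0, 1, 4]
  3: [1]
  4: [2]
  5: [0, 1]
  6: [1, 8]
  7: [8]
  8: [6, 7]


Visit 6, enqueue [1, 8]
Visit 1, enqueue [0, 2, 3, 5]
Visit 8, enqueue [7]
Visit 0, enqueue []
Visit 2, enqueue [4]
Visit 3, enqueue []
Visit 5, enqueue []
Visit 7, enqueue []
Visit 4, enqueue []

BFS order: [6, 1, 8, 0, 2, 3, 5, 7, 4]


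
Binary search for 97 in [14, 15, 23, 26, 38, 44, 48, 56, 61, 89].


Step 1: lo=0, hi=9, mid=4, val=38
Step 2: lo=5, hi=9, mid=7, val=56
Step 3: lo=8, hi=9, mid=8, val=61
Step 4: lo=9, hi=9, mid=9, val=89

Not found


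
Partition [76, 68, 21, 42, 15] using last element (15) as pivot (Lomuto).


Pivot: 15
Place pivot at 0: [15, 68, 21, 42, 76]

Partitioned: [15, 68, 21, 42, 76]


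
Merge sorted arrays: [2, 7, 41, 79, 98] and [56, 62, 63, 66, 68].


Take 2 from A
Take 7 from A
Take 41 from A
Take 56 from B
Take 62 from B
Take 63 from B
Take 66 from B
Take 68 from B

Merged: [2, 7, 41, 56, 62, 63, 66, 68, 79, 98]


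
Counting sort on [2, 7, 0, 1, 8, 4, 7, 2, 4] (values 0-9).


Input: [2, 7, 0, 1, 8, 4, 7, 2, 4]
Counts: [1, 1, 2, 0, 2, 0, 0, 2, 1, 0]

Sorted: [0, 1, 2, 2, 4, 4, 7, 7, 8]


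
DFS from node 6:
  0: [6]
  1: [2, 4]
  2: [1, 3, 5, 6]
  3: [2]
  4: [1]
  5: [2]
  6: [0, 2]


Visit 6, push [2, 0]
Visit 0, push []
Visit 2, push [5, 3, 1]
Visit 1, push [4]
Visit 4, push []
Visit 3, push []
Visit 5, push []

DFS order: [6, 0, 2, 1, 4, 3, 5]


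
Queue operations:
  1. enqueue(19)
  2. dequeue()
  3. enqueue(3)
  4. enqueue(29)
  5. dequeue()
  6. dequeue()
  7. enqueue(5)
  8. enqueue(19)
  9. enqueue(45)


enqueue(19) -> [19]
dequeue()->19, []
enqueue(3) -> [3]
enqueue(29) -> [3, 29]
dequeue()->3, [29]
dequeue()->29, []
enqueue(5) -> [5]
enqueue(19) -> [5, 19]
enqueue(45) -> [5, 19, 45]

Final queue: [5, 19, 45]


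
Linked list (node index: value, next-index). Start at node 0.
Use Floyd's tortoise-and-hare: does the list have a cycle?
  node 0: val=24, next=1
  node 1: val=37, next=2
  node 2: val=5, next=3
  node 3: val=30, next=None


Floyd's tortoise (slow, +1) and hare (fast, +2):
  init: slow=0, fast=0
  step 1: slow=1, fast=2
  step 2: fast 2->3->None, no cycle

Cycle: no


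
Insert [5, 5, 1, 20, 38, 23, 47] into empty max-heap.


Insert 5: [5]
Insert 5: [5, 5]
Insert 1: [5, 5, 1]
Insert 20: [20, 5, 1, 5]
Insert 38: [38, 20, 1, 5, 5]
Insert 23: [38, 20, 23, 5, 5, 1]
Insert 47: [47, 20, 38, 5, 5, 1, 23]

Final heap: [47, 20, 38, 5, 5, 1, 23]


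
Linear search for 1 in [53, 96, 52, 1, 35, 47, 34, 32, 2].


i=0: 53!=1
i=1: 96!=1
i=2: 52!=1
i=3: 1==1 found!

Found at 3, 4 comps


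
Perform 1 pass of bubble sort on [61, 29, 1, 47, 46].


Initial: [61, 29, 1, 47, 46]
Pass 1: [29, 1, 47, 46, 61] (4 swaps)

After 1 pass: [29, 1, 47, 46, 61]


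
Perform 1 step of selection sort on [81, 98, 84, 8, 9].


Initial: [81, 98, 84, 8, 9]
Step 1: min=8 at 3
  Swap: [8, 98, 84, 81, 9]

After 1 step: [8, 98, 84, 81, 9]


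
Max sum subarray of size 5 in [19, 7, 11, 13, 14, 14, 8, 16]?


[0:5]: 64
[1:6]: 59
[2:7]: 60
[3:8]: 65

Max: 65 at [3:8]


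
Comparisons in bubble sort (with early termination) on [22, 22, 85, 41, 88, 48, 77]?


Algorithm: bubble sort (with early termination)
Input: [22, 22, 85, 41, 88, 48, 77]
Sorted: [22, 22, 41, 48, 77, 85, 88]

15


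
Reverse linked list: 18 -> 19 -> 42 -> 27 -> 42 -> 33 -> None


Step 1: curr=18, set curr.next=prev(None) | reversed so far: 18
Step 2: curr=19, set curr.next=prev(18) | reversed so far: 19 -> 18
Step 3: curr=42, set curr.next=prev(19) | reversed so far: 42 -> 19 -> 18
Step 4: curr=27, set curr.next=prev(42) | reversed so far: 27 -> 42 -> 19 -> 18
Step 5: curr=42, set curr.next=prev(27) | reversed so far: 42 -> 27 -> 42 -> 19 -> 18
Step 6: curr=33, set curr.next=prev(42) | reversed so far: 33 -> 42 -> 27 -> 42 -> 19 -> 18

33 -> 42 -> 27 -> 42 -> 19 -> 18 -> None


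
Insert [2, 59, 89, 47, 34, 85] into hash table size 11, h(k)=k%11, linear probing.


Insert 2: h=2 -> slot 2
Insert 59: h=4 -> slot 4
Insert 89: h=1 -> slot 1
Insert 47: h=3 -> slot 3
Insert 34: h=1, 4 probes -> slot 5
Insert 85: h=8 -> slot 8

Table: [None, 89, 2, 47, 59, 34, None, None, 85, None, None]


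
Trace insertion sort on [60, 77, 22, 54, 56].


Initial: [60, 77, 22, 54, 56]
Insert 77: [60, 77, 22, 54, 56]
Insert 22: [22, 60, 77, 54, 56]
Insert 54: [22, 54, 60, 77, 56]
Insert 56: [22, 54, 56, 60, 77]

Sorted: [22, 54, 56, 60, 77]


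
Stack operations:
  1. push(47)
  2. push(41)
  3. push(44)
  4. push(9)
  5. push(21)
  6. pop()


push(47) -> [47]
push(41) -> [47, 41]
push(44) -> [47, 41, 44]
push(9) -> [47, 41, 44, 9]
push(21) -> [47, 41, 44, 9, 21]
pop()->21, [47, 41, 44, 9]

Final stack: [47, 41, 44, 9]


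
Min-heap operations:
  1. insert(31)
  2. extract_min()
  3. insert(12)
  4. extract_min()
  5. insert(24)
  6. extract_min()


insert(31) -> [31]
extract_min()->31, []
insert(12) -> [12]
extract_min()->12, []
insert(24) -> [24]
extract_min()->24, []

Final heap: []


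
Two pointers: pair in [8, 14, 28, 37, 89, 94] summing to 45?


lo=0(8)+hi=5(94)=102
lo=0(8)+hi=4(89)=97
lo=0(8)+hi=3(37)=45

Yes: 8+37=45


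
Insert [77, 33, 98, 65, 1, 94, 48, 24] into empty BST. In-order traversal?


Insert 77: root
Insert 33: L from 77
Insert 98: R from 77
Insert 65: L from 77 -> R from 33
Insert 1: L from 77 -> L from 33
Insert 94: R from 77 -> L from 98
Insert 48: L from 77 -> R from 33 -> L from 65
Insert 24: L from 77 -> L from 33 -> R from 1

In-order: [1, 24, 33, 48, 65, 77, 94, 98]


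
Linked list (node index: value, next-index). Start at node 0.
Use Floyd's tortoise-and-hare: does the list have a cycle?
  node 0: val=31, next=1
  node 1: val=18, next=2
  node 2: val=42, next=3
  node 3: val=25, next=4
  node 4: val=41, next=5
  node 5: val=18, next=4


Floyd's tortoise (slow, +1) and hare (fast, +2):
  init: slow=0, fast=0
  step 1: slow=1, fast=2
  step 2: slow=2, fast=4
  step 3: slow=3, fast=4
  step 4: slow=4, fast=4
  slow == fast at node 4: cycle detected

Cycle: yes


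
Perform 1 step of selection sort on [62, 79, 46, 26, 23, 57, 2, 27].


Initial: [62, 79, 46, 26, 23, 57, 2, 27]
Step 1: min=2 at 6
  Swap: [2, 79, 46, 26, 23, 57, 62, 27]

After 1 step: [2, 79, 46, 26, 23, 57, 62, 27]


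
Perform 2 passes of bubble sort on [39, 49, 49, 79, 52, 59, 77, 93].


Initial: [39, 49, 49, 79, 52, 59, 77, 93]
Pass 1: [39, 49, 49, 52, 59, 77, 79, 93] (3 swaps)
Pass 2: [39, 49, 49, 52, 59, 77, 79, 93] (0 swaps)

After 2 passes: [39, 49, 49, 52, 59, 77, 79, 93]


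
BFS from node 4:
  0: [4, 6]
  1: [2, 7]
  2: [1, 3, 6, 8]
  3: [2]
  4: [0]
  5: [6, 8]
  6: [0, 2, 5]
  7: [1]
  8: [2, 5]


Visit 4, enqueue [0]
Visit 0, enqueue [6]
Visit 6, enqueue [2, 5]
Visit 2, enqueue [1, 3, 8]
Visit 5, enqueue []
Visit 1, enqueue [7]
Visit 3, enqueue []
Visit 8, enqueue []
Visit 7, enqueue []

BFS order: [4, 0, 6, 2, 5, 1, 3, 8, 7]


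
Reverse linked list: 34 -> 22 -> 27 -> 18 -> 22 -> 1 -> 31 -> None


Step 1: curr=34, set curr.next=prev(None) | reversed so far: 34
Step 2: curr=22, set curr.next=prev(34) | reversed so far: 22 -> 34
Step 3: curr=27, set curr.next=prev(22) | reversed so far: 27 -> 22 -> 34
Step 4: curr=18, set curr.next=prev(27) | reversed so far: 18 -> 27 -> 22 -> 34
Step 5: curr=22, set curr.next=prev(18) | reversed so far: 22 -> 18 -> 27 -> 22 -> 34
Step 6: curr=1, set curr.next=prev(22) | reversed so far: 1 -> 22 -> 18 -> 27 -> 22 -> 34
Step 7: curr=31, set curr.next=prev(1) | reversed so far: 31 -> 1 -> 22 -> 18 -> 27 -> 22 -> 34

31 -> 1 -> 22 -> 18 -> 27 -> 22 -> 34 -> None


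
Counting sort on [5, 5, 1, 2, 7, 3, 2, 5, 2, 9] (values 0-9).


Input: [5, 5, 1, 2, 7, 3, 2, 5, 2, 9]
Counts: [0, 1, 3, 1, 0, 3, 0, 1, 0, 1]

Sorted: [1, 2, 2, 2, 3, 5, 5, 5, 7, 9]


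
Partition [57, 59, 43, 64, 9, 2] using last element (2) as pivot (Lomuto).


Pivot: 2
Place pivot at 0: [2, 59, 43, 64, 9, 57]

Partitioned: [2, 59, 43, 64, 9, 57]


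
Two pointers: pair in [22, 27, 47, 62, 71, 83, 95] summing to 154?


lo=0(22)+hi=6(95)=117
lo=1(27)+hi=6(95)=122
lo=2(47)+hi=6(95)=142
lo=3(62)+hi=6(95)=157
lo=3(62)+hi=5(83)=145
lo=4(71)+hi=5(83)=154

Yes: 71+83=154


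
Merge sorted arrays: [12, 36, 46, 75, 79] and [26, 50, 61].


Take 12 from A
Take 26 from B
Take 36 from A
Take 46 from A
Take 50 from B
Take 61 from B

Merged: [12, 26, 36, 46, 50, 61, 75, 79]


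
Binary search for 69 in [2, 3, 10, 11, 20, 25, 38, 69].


Step 1: lo=0, hi=7, mid=3, val=11
Step 2: lo=4, hi=7, mid=5, val=25
Step 3: lo=6, hi=7, mid=6, val=38
Step 4: lo=7, hi=7, mid=7, val=69

Found at index 7


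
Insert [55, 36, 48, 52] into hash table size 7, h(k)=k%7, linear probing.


Insert 55: h=6 -> slot 6
Insert 36: h=1 -> slot 1
Insert 48: h=6, 1 probes -> slot 0
Insert 52: h=3 -> slot 3

Table: [48, 36, None, 52, None, None, 55]


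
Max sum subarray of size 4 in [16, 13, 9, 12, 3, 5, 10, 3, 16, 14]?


[0:4]: 50
[1:5]: 37
[2:6]: 29
[3:7]: 30
[4:8]: 21
[5:9]: 34
[6:10]: 43

Max: 50 at [0:4]


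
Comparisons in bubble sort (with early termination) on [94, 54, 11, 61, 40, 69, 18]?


Algorithm: bubble sort (with early termination)
Input: [94, 54, 11, 61, 40, 69, 18]
Sorted: [11, 18, 40, 54, 61, 69, 94]

21


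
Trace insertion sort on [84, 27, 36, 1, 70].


Initial: [84, 27, 36, 1, 70]
Insert 27: [27, 84, 36, 1, 70]
Insert 36: [27, 36, 84, 1, 70]
Insert 1: [1, 27, 36, 84, 70]
Insert 70: [1, 27, 36, 70, 84]

Sorted: [1, 27, 36, 70, 84]


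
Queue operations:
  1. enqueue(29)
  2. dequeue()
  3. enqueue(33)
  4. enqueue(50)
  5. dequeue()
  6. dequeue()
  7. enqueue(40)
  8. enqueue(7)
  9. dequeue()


enqueue(29) -> [29]
dequeue()->29, []
enqueue(33) -> [33]
enqueue(50) -> [33, 50]
dequeue()->33, [50]
dequeue()->50, []
enqueue(40) -> [40]
enqueue(7) -> [40, 7]
dequeue()->40, [7]

Final queue: [7]


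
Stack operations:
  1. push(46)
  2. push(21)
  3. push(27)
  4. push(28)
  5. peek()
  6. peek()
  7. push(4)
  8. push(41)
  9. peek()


push(46) -> [46]
push(21) -> [46, 21]
push(27) -> [46, 21, 27]
push(28) -> [46, 21, 27, 28]
peek()->28
peek()->28
push(4) -> [46, 21, 27, 28, 4]
push(41) -> [46, 21, 27, 28, 4, 41]
peek()->41

Final stack: [46, 21, 27, 28, 4, 41]


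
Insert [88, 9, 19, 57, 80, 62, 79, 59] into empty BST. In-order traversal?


Insert 88: root
Insert 9: L from 88
Insert 19: L from 88 -> R from 9
Insert 57: L from 88 -> R from 9 -> R from 19
Insert 80: L from 88 -> R from 9 -> R from 19 -> R from 57
Insert 62: L from 88 -> R from 9 -> R from 19 -> R from 57 -> L from 80
Insert 79: L from 88 -> R from 9 -> R from 19 -> R from 57 -> L from 80 -> R from 62
Insert 59: L from 88 -> R from 9 -> R from 19 -> R from 57 -> L from 80 -> L from 62

In-order: [9, 19, 57, 59, 62, 79, 80, 88]


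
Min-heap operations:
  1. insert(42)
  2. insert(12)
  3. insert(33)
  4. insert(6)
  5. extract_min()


insert(42) -> [42]
insert(12) -> [12, 42]
insert(33) -> [12, 42, 33]
insert(6) -> [6, 12, 33, 42]
extract_min()->6, [12, 42, 33]

Final heap: [12, 42, 33]


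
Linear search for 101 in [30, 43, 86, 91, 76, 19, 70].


i=0: 30!=101
i=1: 43!=101
i=2: 86!=101
i=3: 91!=101
i=4: 76!=101
i=5: 19!=101
i=6: 70!=101

Not found, 7 comps


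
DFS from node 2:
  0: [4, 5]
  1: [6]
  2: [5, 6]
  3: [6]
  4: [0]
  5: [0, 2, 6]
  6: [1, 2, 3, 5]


Visit 2, push [6, 5]
Visit 5, push [6, 0]
Visit 0, push [4]
Visit 4, push []
Visit 6, push [3, 1]
Visit 1, push []
Visit 3, push []

DFS order: [2, 5, 0, 4, 6, 1, 3]


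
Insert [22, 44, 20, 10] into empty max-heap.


Insert 22: [22]
Insert 44: [44, 22]
Insert 20: [44, 22, 20]
Insert 10: [44, 22, 20, 10]

Final heap: [44, 22, 20, 10]


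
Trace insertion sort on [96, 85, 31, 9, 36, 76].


Initial: [96, 85, 31, 9, 36, 76]
Insert 85: [85, 96, 31, 9, 36, 76]
Insert 31: [31, 85, 96, 9, 36, 76]
Insert 9: [9, 31, 85, 96, 36, 76]
Insert 36: [9, 31, 36, 85, 96, 76]
Insert 76: [9, 31, 36, 76, 85, 96]

Sorted: [9, 31, 36, 76, 85, 96]


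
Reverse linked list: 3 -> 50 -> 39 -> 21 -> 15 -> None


Step 1: curr=3, set curr.next=prev(None) | reversed so far: 3
Step 2: curr=50, set curr.next=prev(3) | reversed so far: 50 -> 3
Step 3: curr=39, set curr.next=prev(50) | reversed so far: 39 -> 50 -> 3
Step 4: curr=21, set curr.next=prev(39) | reversed so far: 21 -> 39 -> 50 -> 3
Step 5: curr=15, set curr.next=prev(21) | reversed so far: 15 -> 21 -> 39 -> 50 -> 3

15 -> 21 -> 39 -> 50 -> 3 -> None


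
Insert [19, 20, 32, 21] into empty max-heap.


Insert 19: [19]
Insert 20: [20, 19]
Insert 32: [32, 19, 20]
Insert 21: [32, 21, 20, 19]

Final heap: [32, 21, 20, 19]


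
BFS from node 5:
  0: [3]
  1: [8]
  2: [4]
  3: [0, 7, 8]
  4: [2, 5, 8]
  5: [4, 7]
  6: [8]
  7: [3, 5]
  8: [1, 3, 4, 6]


Visit 5, enqueue [4, 7]
Visit 4, enqueue [2, 8]
Visit 7, enqueue [3]
Visit 2, enqueue []
Visit 8, enqueue [1, 6]
Visit 3, enqueue [0]
Visit 1, enqueue []
Visit 6, enqueue []
Visit 0, enqueue []

BFS order: [5, 4, 7, 2, 8, 3, 1, 6, 0]


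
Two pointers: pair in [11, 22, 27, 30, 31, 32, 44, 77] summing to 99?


lo=0(11)+hi=7(77)=88
lo=1(22)+hi=7(77)=99

Yes: 22+77=99


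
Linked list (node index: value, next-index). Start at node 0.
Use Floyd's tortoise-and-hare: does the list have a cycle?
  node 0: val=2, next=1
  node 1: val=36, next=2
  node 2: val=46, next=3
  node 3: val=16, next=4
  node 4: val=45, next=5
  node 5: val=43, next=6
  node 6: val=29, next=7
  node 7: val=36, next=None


Floyd's tortoise (slow, +1) and hare (fast, +2):
  init: slow=0, fast=0
  step 1: slow=1, fast=2
  step 2: slow=2, fast=4
  step 3: slow=3, fast=6
  step 4: fast 6->7->None, no cycle

Cycle: no


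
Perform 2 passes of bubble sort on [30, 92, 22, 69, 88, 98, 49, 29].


Initial: [30, 92, 22, 69, 88, 98, 49, 29]
Pass 1: [30, 22, 69, 88, 92, 49, 29, 98] (5 swaps)
Pass 2: [22, 30, 69, 88, 49, 29, 92, 98] (3 swaps)

After 2 passes: [22, 30, 69, 88, 49, 29, 92, 98]


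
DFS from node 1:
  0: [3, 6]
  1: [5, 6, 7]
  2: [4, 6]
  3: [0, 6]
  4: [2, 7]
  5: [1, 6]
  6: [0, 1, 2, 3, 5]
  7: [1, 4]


Visit 1, push [7, 6, 5]
Visit 5, push [6]
Visit 6, push [3, 2, 0]
Visit 0, push [3]
Visit 3, push []
Visit 2, push [4]
Visit 4, push [7]
Visit 7, push []

DFS order: [1, 5, 6, 0, 3, 2, 4, 7]


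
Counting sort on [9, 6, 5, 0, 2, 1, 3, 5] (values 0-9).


Input: [9, 6, 5, 0, 2, 1, 3, 5]
Counts: [1, 1, 1, 1, 0, 2, 1, 0, 0, 1]

Sorted: [0, 1, 2, 3, 5, 5, 6, 9]


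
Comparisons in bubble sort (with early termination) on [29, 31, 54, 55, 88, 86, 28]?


Algorithm: bubble sort (with early termination)
Input: [29, 31, 54, 55, 88, 86, 28]
Sorted: [28, 29, 31, 54, 55, 86, 88]

21


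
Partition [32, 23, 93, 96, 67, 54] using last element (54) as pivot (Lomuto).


Pivot: 54
  32 <= 54: advance i (no swap)
  23 <= 54: advance i (no swap)
Place pivot at 2: [32, 23, 54, 96, 67, 93]

Partitioned: [32, 23, 54, 96, 67, 93]


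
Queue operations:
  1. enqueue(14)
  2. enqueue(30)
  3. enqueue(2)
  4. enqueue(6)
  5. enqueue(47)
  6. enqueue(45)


enqueue(14) -> [14]
enqueue(30) -> [14, 30]
enqueue(2) -> [14, 30, 2]
enqueue(6) -> [14, 30, 2, 6]
enqueue(47) -> [14, 30, 2, 6, 47]
enqueue(45) -> [14, 30, 2, 6, 47, 45]

Final queue: [14, 30, 2, 6, 47, 45]


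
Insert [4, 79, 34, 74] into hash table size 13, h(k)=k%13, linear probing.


Insert 4: h=4 -> slot 4
Insert 79: h=1 -> slot 1
Insert 34: h=8 -> slot 8
Insert 74: h=9 -> slot 9

Table: [None, 79, None, None, 4, None, None, None, 34, 74, None, None, None]


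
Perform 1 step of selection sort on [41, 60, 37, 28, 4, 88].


Initial: [41, 60, 37, 28, 4, 88]
Step 1: min=4 at 4
  Swap: [4, 60, 37, 28, 41, 88]

After 1 step: [4, 60, 37, 28, 41, 88]


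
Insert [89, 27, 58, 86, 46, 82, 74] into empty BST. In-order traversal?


Insert 89: root
Insert 27: L from 89
Insert 58: L from 89 -> R from 27
Insert 86: L from 89 -> R from 27 -> R from 58
Insert 46: L from 89 -> R from 27 -> L from 58
Insert 82: L from 89 -> R from 27 -> R from 58 -> L from 86
Insert 74: L from 89 -> R from 27 -> R from 58 -> L from 86 -> L from 82

In-order: [27, 46, 58, 74, 82, 86, 89]


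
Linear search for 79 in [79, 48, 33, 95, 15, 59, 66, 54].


i=0: 79==79 found!

Found at 0, 1 comps


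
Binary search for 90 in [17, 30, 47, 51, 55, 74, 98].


Step 1: lo=0, hi=6, mid=3, val=51
Step 2: lo=4, hi=6, mid=5, val=74
Step 3: lo=6, hi=6, mid=6, val=98

Not found


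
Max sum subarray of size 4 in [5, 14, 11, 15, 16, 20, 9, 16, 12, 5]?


[0:4]: 45
[1:5]: 56
[2:6]: 62
[3:7]: 60
[4:8]: 61
[5:9]: 57
[6:10]: 42

Max: 62 at [2:6]


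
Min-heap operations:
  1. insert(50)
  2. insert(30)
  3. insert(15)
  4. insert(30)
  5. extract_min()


insert(50) -> [50]
insert(30) -> [30, 50]
insert(15) -> [15, 50, 30]
insert(30) -> [15, 30, 30, 50]
extract_min()->15, [30, 30, 50]

Final heap: [30, 30, 50]


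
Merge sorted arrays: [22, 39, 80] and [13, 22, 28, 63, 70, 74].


Take 13 from B
Take 22 from A
Take 22 from B
Take 28 from B
Take 39 from A
Take 63 from B
Take 70 from B
Take 74 from B

Merged: [13, 22, 22, 28, 39, 63, 70, 74, 80]


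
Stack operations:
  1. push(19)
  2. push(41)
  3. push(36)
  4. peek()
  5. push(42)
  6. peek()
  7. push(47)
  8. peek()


push(19) -> [19]
push(41) -> [19, 41]
push(36) -> [19, 41, 36]
peek()->36
push(42) -> [19, 41, 36, 42]
peek()->42
push(47) -> [19, 41, 36, 42, 47]
peek()->47

Final stack: [19, 41, 36, 42, 47]


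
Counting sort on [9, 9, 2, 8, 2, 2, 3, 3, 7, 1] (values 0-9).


Input: [9, 9, 2, 8, 2, 2, 3, 3, 7, 1]
Counts: [0, 1, 3, 2, 0, 0, 0, 1, 1, 2]

Sorted: [1, 2, 2, 2, 3, 3, 7, 8, 9, 9]


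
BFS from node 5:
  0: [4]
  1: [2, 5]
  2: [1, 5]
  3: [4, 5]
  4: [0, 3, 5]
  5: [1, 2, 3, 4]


Visit 5, enqueue [1, 2, 3, 4]
Visit 1, enqueue []
Visit 2, enqueue []
Visit 3, enqueue []
Visit 4, enqueue [0]
Visit 0, enqueue []

BFS order: [5, 1, 2, 3, 4, 0]


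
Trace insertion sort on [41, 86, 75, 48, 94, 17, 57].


Initial: [41, 86, 75, 48, 94, 17, 57]
Insert 86: [41, 86, 75, 48, 94, 17, 57]
Insert 75: [41, 75, 86, 48, 94, 17, 57]
Insert 48: [41, 48, 75, 86, 94, 17, 57]
Insert 94: [41, 48, 75, 86, 94, 17, 57]
Insert 17: [17, 41, 48, 75, 86, 94, 57]
Insert 57: [17, 41, 48, 57, 75, 86, 94]

Sorted: [17, 41, 48, 57, 75, 86, 94]


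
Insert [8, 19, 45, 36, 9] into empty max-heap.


Insert 8: [8]
Insert 19: [19, 8]
Insert 45: [45, 8, 19]
Insert 36: [45, 36, 19, 8]
Insert 9: [45, 36, 19, 8, 9]

Final heap: [45, 36, 19, 8, 9]


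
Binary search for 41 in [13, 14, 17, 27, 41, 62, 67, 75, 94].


Step 1: lo=0, hi=8, mid=4, val=41

Found at index 4


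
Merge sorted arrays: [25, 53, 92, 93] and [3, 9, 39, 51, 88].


Take 3 from B
Take 9 from B
Take 25 from A
Take 39 from B
Take 51 from B
Take 53 from A
Take 88 from B

Merged: [3, 9, 25, 39, 51, 53, 88, 92, 93]


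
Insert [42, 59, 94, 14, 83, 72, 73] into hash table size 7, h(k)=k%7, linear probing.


Insert 42: h=0 -> slot 0
Insert 59: h=3 -> slot 3
Insert 94: h=3, 1 probes -> slot 4
Insert 14: h=0, 1 probes -> slot 1
Insert 83: h=6 -> slot 6
Insert 72: h=2 -> slot 2
Insert 73: h=3, 2 probes -> slot 5

Table: [42, 14, 72, 59, 94, 73, 83]


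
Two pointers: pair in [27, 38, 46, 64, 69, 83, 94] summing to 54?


lo=0(27)+hi=6(94)=121
lo=0(27)+hi=5(83)=110
lo=0(27)+hi=4(69)=96
lo=0(27)+hi=3(64)=91
lo=0(27)+hi=2(46)=73
lo=0(27)+hi=1(38)=65

No pair found


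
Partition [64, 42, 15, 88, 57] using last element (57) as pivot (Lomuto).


Pivot: 57
  42 <= 57: swap -> [42, 64, 15, 88, 57]
  15 <= 57: swap -> [42, 15, 64, 88, 57]
Place pivot at 2: [42, 15, 57, 88, 64]

Partitioned: [42, 15, 57, 88, 64]


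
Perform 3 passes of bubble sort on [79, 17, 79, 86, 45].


Initial: [79, 17, 79, 86, 45]
Pass 1: [17, 79, 79, 45, 86] (2 swaps)
Pass 2: [17, 79, 45, 79, 86] (1 swaps)
Pass 3: [17, 45, 79, 79, 86] (1 swaps)

After 3 passes: [17, 45, 79, 79, 86]


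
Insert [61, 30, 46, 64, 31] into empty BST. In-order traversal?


Insert 61: root
Insert 30: L from 61
Insert 46: L from 61 -> R from 30
Insert 64: R from 61
Insert 31: L from 61 -> R from 30 -> L from 46

In-order: [30, 31, 46, 61, 64]


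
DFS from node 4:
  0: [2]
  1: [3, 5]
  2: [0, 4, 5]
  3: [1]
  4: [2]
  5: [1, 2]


Visit 4, push [2]
Visit 2, push [5, 0]
Visit 0, push []
Visit 5, push [1]
Visit 1, push [3]
Visit 3, push []

DFS order: [4, 2, 0, 5, 1, 3]


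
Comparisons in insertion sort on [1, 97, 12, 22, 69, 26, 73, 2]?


Algorithm: insertion sort
Input: [1, 97, 12, 22, 69, 26, 73, 2]
Sorted: [1, 2, 12, 22, 26, 69, 73, 97]

19


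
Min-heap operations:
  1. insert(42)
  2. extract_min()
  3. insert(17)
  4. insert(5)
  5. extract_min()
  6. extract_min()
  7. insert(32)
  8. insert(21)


insert(42) -> [42]
extract_min()->42, []
insert(17) -> [17]
insert(5) -> [5, 17]
extract_min()->5, [17]
extract_min()->17, []
insert(32) -> [32]
insert(21) -> [21, 32]

Final heap: [21, 32]


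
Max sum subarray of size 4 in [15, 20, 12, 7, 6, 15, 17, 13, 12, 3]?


[0:4]: 54
[1:5]: 45
[2:6]: 40
[3:7]: 45
[4:8]: 51
[5:9]: 57
[6:10]: 45

Max: 57 at [5:9]


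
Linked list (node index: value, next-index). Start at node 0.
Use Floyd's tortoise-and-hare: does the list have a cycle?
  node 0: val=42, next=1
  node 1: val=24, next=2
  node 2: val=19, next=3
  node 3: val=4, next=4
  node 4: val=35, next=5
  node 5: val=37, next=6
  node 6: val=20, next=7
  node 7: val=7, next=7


Floyd's tortoise (slow, +1) and hare (fast, +2):
  init: slow=0, fast=0
  step 1: slow=1, fast=2
  step 2: slow=2, fast=4
  step 3: slow=3, fast=6
  step 4: slow=4, fast=7
  step 5: slow=5, fast=7
  step 6: slow=6, fast=7
  step 7: slow=7, fast=7
  slow == fast at node 7: cycle detected

Cycle: yes


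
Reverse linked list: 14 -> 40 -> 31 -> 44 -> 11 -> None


Step 1: curr=14, set curr.next=prev(None) | reversed so far: 14
Step 2: curr=40, set curr.next=prev(14) | reversed so far: 40 -> 14
Step 3: curr=31, set curr.next=prev(40) | reversed so far: 31 -> 40 -> 14
Step 4: curr=44, set curr.next=prev(31) | reversed so far: 44 -> 31 -> 40 -> 14
Step 5: curr=11, set curr.next=prev(44) | reversed so far: 11 -> 44 -> 31 -> 40 -> 14

11 -> 44 -> 31 -> 40 -> 14 -> None


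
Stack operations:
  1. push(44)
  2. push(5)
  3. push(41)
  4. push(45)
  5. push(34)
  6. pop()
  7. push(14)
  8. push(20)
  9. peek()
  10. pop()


push(44) -> [44]
push(5) -> [44, 5]
push(41) -> [44, 5, 41]
push(45) -> [44, 5, 41, 45]
push(34) -> [44, 5, 41, 45, 34]
pop()->34, [44, 5, 41, 45]
push(14) -> [44, 5, 41, 45, 14]
push(20) -> [44, 5, 41, 45, 14, 20]
peek()->20
pop()->20, [44, 5, 41, 45, 14]

Final stack: [44, 5, 41, 45, 14]


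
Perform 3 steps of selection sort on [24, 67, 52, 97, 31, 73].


Initial: [24, 67, 52, 97, 31, 73]
Step 1: min=24 at 0
  Swap: [24, 67, 52, 97, 31, 73]
Step 2: min=31 at 4
  Swap: [24, 31, 52, 97, 67, 73]
Step 3: min=52 at 2
  Swap: [24, 31, 52, 97, 67, 73]

After 3 steps: [24, 31, 52, 97, 67, 73]


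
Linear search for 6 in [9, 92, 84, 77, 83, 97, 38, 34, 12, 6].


i=0: 9!=6
i=1: 92!=6
i=2: 84!=6
i=3: 77!=6
i=4: 83!=6
i=5: 97!=6
i=6: 38!=6
i=7: 34!=6
i=8: 12!=6
i=9: 6==6 found!

Found at 9, 10 comps


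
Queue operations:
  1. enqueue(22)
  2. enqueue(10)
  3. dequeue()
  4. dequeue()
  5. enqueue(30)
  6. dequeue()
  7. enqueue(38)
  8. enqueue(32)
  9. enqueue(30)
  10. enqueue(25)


enqueue(22) -> [22]
enqueue(10) -> [22, 10]
dequeue()->22, [10]
dequeue()->10, []
enqueue(30) -> [30]
dequeue()->30, []
enqueue(38) -> [38]
enqueue(32) -> [38, 32]
enqueue(30) -> [38, 32, 30]
enqueue(25) -> [38, 32, 30, 25]

Final queue: [38, 32, 30, 25]


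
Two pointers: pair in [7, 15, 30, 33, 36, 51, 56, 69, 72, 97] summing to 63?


lo=0(7)+hi=9(97)=104
lo=0(7)+hi=8(72)=79
lo=0(7)+hi=7(69)=76
lo=0(7)+hi=6(56)=63

Yes: 7+56=63


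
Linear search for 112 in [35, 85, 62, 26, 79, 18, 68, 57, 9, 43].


i=0: 35!=112
i=1: 85!=112
i=2: 62!=112
i=3: 26!=112
i=4: 79!=112
i=5: 18!=112
i=6: 68!=112
i=7: 57!=112
i=8: 9!=112
i=9: 43!=112

Not found, 10 comps


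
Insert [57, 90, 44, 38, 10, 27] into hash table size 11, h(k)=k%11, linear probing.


Insert 57: h=2 -> slot 2
Insert 90: h=2, 1 probes -> slot 3
Insert 44: h=0 -> slot 0
Insert 38: h=5 -> slot 5
Insert 10: h=10 -> slot 10
Insert 27: h=5, 1 probes -> slot 6

Table: [44, None, 57, 90, None, 38, 27, None, None, None, 10]


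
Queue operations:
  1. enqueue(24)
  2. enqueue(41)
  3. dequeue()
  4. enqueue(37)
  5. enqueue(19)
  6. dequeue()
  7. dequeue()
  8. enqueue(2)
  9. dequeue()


enqueue(24) -> [24]
enqueue(41) -> [24, 41]
dequeue()->24, [41]
enqueue(37) -> [41, 37]
enqueue(19) -> [41, 37, 19]
dequeue()->41, [37, 19]
dequeue()->37, [19]
enqueue(2) -> [19, 2]
dequeue()->19, [2]

Final queue: [2]


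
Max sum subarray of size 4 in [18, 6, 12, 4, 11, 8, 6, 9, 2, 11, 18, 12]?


[0:4]: 40
[1:5]: 33
[2:6]: 35
[3:7]: 29
[4:8]: 34
[5:9]: 25
[6:10]: 28
[7:11]: 40
[8:12]: 43

Max: 43 at [8:12]


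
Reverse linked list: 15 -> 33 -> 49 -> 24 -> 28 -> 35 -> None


Step 1: curr=15, set curr.next=prev(None) | reversed so far: 15
Step 2: curr=33, set curr.next=prev(15) | reversed so far: 33 -> 15
Step 3: curr=49, set curr.next=prev(33) | reversed so far: 49 -> 33 -> 15
Step 4: curr=24, set curr.next=prev(49) | reversed so far: 24 -> 49 -> 33 -> 15
Step 5: curr=28, set curr.next=prev(24) | reversed so far: 28 -> 24 -> 49 -> 33 -> 15
Step 6: curr=35, set curr.next=prev(28) | reversed so far: 35 -> 28 -> 24 -> 49 -> 33 -> 15

35 -> 28 -> 24 -> 49 -> 33 -> 15 -> None


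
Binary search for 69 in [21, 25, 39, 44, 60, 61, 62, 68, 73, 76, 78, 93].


Step 1: lo=0, hi=11, mid=5, val=61
Step 2: lo=6, hi=11, mid=8, val=73
Step 3: lo=6, hi=7, mid=6, val=62
Step 4: lo=7, hi=7, mid=7, val=68

Not found


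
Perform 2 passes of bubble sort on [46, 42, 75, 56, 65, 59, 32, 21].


Initial: [46, 42, 75, 56, 65, 59, 32, 21]
Pass 1: [42, 46, 56, 65, 59, 32, 21, 75] (6 swaps)
Pass 2: [42, 46, 56, 59, 32, 21, 65, 75] (3 swaps)

After 2 passes: [42, 46, 56, 59, 32, 21, 65, 75]


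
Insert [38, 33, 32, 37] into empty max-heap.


Insert 38: [38]
Insert 33: [38, 33]
Insert 32: [38, 33, 32]
Insert 37: [38, 37, 32, 33]

Final heap: [38, 37, 32, 33]


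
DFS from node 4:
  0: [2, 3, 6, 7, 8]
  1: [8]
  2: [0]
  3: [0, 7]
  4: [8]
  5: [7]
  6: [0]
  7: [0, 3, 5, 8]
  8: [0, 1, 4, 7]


Visit 4, push [8]
Visit 8, push [7, 1, 0]
Visit 0, push [7, 6, 3, 2]
Visit 2, push []
Visit 3, push [7]
Visit 7, push [5]
Visit 5, push []
Visit 6, push []
Visit 1, push []

DFS order: [4, 8, 0, 2, 3, 7, 5, 6, 1]


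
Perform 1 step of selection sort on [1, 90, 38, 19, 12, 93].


Initial: [1, 90, 38, 19, 12, 93]
Step 1: min=1 at 0
  Swap: [1, 90, 38, 19, 12, 93]

After 1 step: [1, 90, 38, 19, 12, 93]


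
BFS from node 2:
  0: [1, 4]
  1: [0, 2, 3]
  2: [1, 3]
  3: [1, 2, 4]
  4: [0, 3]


Visit 2, enqueue [1, 3]
Visit 1, enqueue [0]
Visit 3, enqueue [4]
Visit 0, enqueue []
Visit 4, enqueue []

BFS order: [2, 1, 3, 0, 4]


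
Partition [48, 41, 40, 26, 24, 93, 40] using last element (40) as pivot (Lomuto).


Pivot: 40
  40 <= 40: swap -> [40, 41, 48, 26, 24, 93, 40]
  26 <= 40: swap -> [40, 26, 48, 41, 24, 93, 40]
  24 <= 40: swap -> [40, 26, 24, 41, 48, 93, 40]
Place pivot at 3: [40, 26, 24, 40, 48, 93, 41]

Partitioned: [40, 26, 24, 40, 48, 93, 41]


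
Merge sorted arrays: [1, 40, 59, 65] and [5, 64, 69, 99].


Take 1 from A
Take 5 from B
Take 40 from A
Take 59 from A
Take 64 from B
Take 65 from A

Merged: [1, 5, 40, 59, 64, 65, 69, 99]


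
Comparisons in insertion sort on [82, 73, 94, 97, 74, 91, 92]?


Algorithm: insertion sort
Input: [82, 73, 94, 97, 74, 91, 92]
Sorted: [73, 74, 82, 91, 92, 94, 97]

13


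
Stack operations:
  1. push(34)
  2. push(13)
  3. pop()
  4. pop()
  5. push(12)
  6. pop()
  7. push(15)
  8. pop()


push(34) -> [34]
push(13) -> [34, 13]
pop()->13, [34]
pop()->34, []
push(12) -> [12]
pop()->12, []
push(15) -> [15]
pop()->15, []

Final stack: []


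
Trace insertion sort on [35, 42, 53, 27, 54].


Initial: [35, 42, 53, 27, 54]
Insert 42: [35, 42, 53, 27, 54]
Insert 53: [35, 42, 53, 27, 54]
Insert 27: [27, 35, 42, 53, 54]
Insert 54: [27, 35, 42, 53, 54]

Sorted: [27, 35, 42, 53, 54]


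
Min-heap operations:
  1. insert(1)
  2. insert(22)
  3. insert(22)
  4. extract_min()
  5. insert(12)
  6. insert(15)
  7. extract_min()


insert(1) -> [1]
insert(22) -> [1, 22]
insert(22) -> [1, 22, 22]
extract_min()->1, [22, 22]
insert(12) -> [12, 22, 22]
insert(15) -> [12, 15, 22, 22]
extract_min()->12, [15, 22, 22]

Final heap: [15, 22, 22]


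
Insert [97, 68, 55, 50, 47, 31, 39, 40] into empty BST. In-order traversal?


Insert 97: root
Insert 68: L from 97
Insert 55: L from 97 -> L from 68
Insert 50: L from 97 -> L from 68 -> L from 55
Insert 47: L from 97 -> L from 68 -> L from 55 -> L from 50
Insert 31: L from 97 -> L from 68 -> L from 55 -> L from 50 -> L from 47
Insert 39: L from 97 -> L from 68 -> L from 55 -> L from 50 -> L from 47 -> R from 31
Insert 40: L from 97 -> L from 68 -> L from 55 -> L from 50 -> L from 47 -> R from 31 -> R from 39

In-order: [31, 39, 40, 47, 50, 55, 68, 97]


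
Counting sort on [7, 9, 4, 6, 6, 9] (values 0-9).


Input: [7, 9, 4, 6, 6, 9]
Counts: [0, 0, 0, 0, 1, 0, 2, 1, 0, 2]

Sorted: [4, 6, 6, 7, 9, 9]


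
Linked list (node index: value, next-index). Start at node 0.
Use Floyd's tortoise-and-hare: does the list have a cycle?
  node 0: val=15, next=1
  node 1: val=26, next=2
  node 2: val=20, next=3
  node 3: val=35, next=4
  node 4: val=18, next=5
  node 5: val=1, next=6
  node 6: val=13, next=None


Floyd's tortoise (slow, +1) and hare (fast, +2):
  init: slow=0, fast=0
  step 1: slow=1, fast=2
  step 2: slow=2, fast=4
  step 3: slow=3, fast=6
  step 4: fast -> None, no cycle

Cycle: no


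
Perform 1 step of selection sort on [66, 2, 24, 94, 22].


Initial: [66, 2, 24, 94, 22]
Step 1: min=2 at 1
  Swap: [2, 66, 24, 94, 22]

After 1 step: [2, 66, 24, 94, 22]


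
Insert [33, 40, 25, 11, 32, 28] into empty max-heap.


Insert 33: [33]
Insert 40: [40, 33]
Insert 25: [40, 33, 25]
Insert 11: [40, 33, 25, 11]
Insert 32: [40, 33, 25, 11, 32]
Insert 28: [40, 33, 28, 11, 32, 25]

Final heap: [40, 33, 28, 11, 32, 25]


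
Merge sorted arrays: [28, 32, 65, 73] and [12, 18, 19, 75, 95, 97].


Take 12 from B
Take 18 from B
Take 19 from B
Take 28 from A
Take 32 from A
Take 65 from A
Take 73 from A

Merged: [12, 18, 19, 28, 32, 65, 73, 75, 95, 97]


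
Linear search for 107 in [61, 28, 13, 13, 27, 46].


i=0: 61!=107
i=1: 28!=107
i=2: 13!=107
i=3: 13!=107
i=4: 27!=107
i=5: 46!=107

Not found, 6 comps


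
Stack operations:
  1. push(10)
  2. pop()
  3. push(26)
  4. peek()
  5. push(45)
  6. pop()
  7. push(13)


push(10) -> [10]
pop()->10, []
push(26) -> [26]
peek()->26
push(45) -> [26, 45]
pop()->45, [26]
push(13) -> [26, 13]

Final stack: [26, 13]


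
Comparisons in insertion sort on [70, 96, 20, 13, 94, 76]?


Algorithm: insertion sort
Input: [70, 96, 20, 13, 94, 76]
Sorted: [13, 20, 70, 76, 94, 96]

11


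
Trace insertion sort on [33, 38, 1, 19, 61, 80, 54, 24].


Initial: [33, 38, 1, 19, 61, 80, 54, 24]
Insert 38: [33, 38, 1, 19, 61, 80, 54, 24]
Insert 1: [1, 33, 38, 19, 61, 80, 54, 24]
Insert 19: [1, 19, 33, 38, 61, 80, 54, 24]
Insert 61: [1, 19, 33, 38, 61, 80, 54, 24]
Insert 80: [1, 19, 33, 38, 61, 80, 54, 24]
Insert 54: [1, 19, 33, 38, 54, 61, 80, 24]
Insert 24: [1, 19, 24, 33, 38, 54, 61, 80]

Sorted: [1, 19, 24, 33, 38, 54, 61, 80]


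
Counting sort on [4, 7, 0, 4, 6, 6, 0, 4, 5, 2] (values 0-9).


Input: [4, 7, 0, 4, 6, 6, 0, 4, 5, 2]
Counts: [2, 0, 1, 0, 3, 1, 2, 1, 0, 0]

Sorted: [0, 0, 2, 4, 4, 4, 5, 6, 6, 7]


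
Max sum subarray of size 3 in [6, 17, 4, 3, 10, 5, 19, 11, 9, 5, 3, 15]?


[0:3]: 27
[1:4]: 24
[2:5]: 17
[3:6]: 18
[4:7]: 34
[5:8]: 35
[6:9]: 39
[7:10]: 25
[8:11]: 17
[9:12]: 23

Max: 39 at [6:9]


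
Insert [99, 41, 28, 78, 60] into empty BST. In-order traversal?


Insert 99: root
Insert 41: L from 99
Insert 28: L from 99 -> L from 41
Insert 78: L from 99 -> R from 41
Insert 60: L from 99 -> R from 41 -> L from 78

In-order: [28, 41, 60, 78, 99]


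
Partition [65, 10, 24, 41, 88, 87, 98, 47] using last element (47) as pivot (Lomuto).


Pivot: 47
  10 <= 47: swap -> [10, 65, 24, 41, 88, 87, 98, 47]
  24 <= 47: swap -> [10, 24, 65, 41, 88, 87, 98, 47]
  41 <= 47: swap -> [10, 24, 41, 65, 88, 87, 98, 47]
Place pivot at 3: [10, 24, 41, 47, 88, 87, 98, 65]

Partitioned: [10, 24, 41, 47, 88, 87, 98, 65]


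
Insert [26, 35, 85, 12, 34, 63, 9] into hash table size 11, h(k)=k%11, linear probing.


Insert 26: h=4 -> slot 4
Insert 35: h=2 -> slot 2
Insert 85: h=8 -> slot 8
Insert 12: h=1 -> slot 1
Insert 34: h=1, 2 probes -> slot 3
Insert 63: h=8, 1 probes -> slot 9
Insert 9: h=9, 1 probes -> slot 10

Table: [None, 12, 35, 34, 26, None, None, None, 85, 63, 9]


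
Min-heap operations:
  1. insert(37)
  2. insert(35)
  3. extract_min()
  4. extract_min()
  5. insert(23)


insert(37) -> [37]
insert(35) -> [35, 37]
extract_min()->35, [37]
extract_min()->37, []
insert(23) -> [23]

Final heap: [23]


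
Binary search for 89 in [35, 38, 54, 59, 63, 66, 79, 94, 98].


Step 1: lo=0, hi=8, mid=4, val=63
Step 2: lo=5, hi=8, mid=6, val=79
Step 3: lo=7, hi=8, mid=7, val=94

Not found


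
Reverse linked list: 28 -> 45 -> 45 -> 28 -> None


Step 1: curr=28, set curr.next=prev(None) | reversed so far: 28
Step 2: curr=45, set curr.next=prev(28) | reversed so far: 45 -> 28
Step 3: curr=45, set curr.next=prev(45) | reversed so far: 45 -> 45 -> 28
Step 4: curr=28, set curr.next=prev(45) | reversed so far: 28 -> 45 -> 45 -> 28

28 -> 45 -> 45 -> 28 -> None


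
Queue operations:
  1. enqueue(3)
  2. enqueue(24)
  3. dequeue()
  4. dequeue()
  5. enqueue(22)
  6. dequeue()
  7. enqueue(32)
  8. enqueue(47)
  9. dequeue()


enqueue(3) -> [3]
enqueue(24) -> [3, 24]
dequeue()->3, [24]
dequeue()->24, []
enqueue(22) -> [22]
dequeue()->22, []
enqueue(32) -> [32]
enqueue(47) -> [32, 47]
dequeue()->32, [47]

Final queue: [47]


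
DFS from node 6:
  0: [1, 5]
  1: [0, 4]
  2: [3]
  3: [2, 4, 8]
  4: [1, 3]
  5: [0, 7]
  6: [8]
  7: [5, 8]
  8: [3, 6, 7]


Visit 6, push [8]
Visit 8, push [7, 3]
Visit 3, push [4, 2]
Visit 2, push []
Visit 4, push [1]
Visit 1, push [0]
Visit 0, push [5]
Visit 5, push [7]
Visit 7, push []

DFS order: [6, 8, 3, 2, 4, 1, 0, 5, 7]


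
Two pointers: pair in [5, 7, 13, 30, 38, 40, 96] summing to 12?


lo=0(5)+hi=6(96)=101
lo=0(5)+hi=5(40)=45
lo=0(5)+hi=4(38)=43
lo=0(5)+hi=3(30)=35
lo=0(5)+hi=2(13)=18
lo=0(5)+hi=1(7)=12

Yes: 5+7=12


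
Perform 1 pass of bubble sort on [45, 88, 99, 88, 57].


Initial: [45, 88, 99, 88, 57]
Pass 1: [45, 88, 88, 57, 99] (2 swaps)

After 1 pass: [45, 88, 88, 57, 99]


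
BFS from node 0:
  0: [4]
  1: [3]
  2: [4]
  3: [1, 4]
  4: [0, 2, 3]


Visit 0, enqueue [4]
Visit 4, enqueue [2, 3]
Visit 2, enqueue []
Visit 3, enqueue [1]
Visit 1, enqueue []

BFS order: [0, 4, 2, 3, 1]


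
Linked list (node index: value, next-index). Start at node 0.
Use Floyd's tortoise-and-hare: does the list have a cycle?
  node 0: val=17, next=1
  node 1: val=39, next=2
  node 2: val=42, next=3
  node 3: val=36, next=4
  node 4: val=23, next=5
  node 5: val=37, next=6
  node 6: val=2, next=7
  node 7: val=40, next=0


Floyd's tortoise (slow, +1) and hare (fast, +2):
  init: slow=0, fast=0
  step 1: slow=1, fast=2
  step 2: slow=2, fast=4
  step 3: slow=3, fast=6
  step 4: slow=4, fast=0
  step 5: slow=5, fast=2
  step 6: slow=6, fast=4
  step 7: slow=7, fast=6
  step 8: slow=0, fast=0
  slow == fast at node 0: cycle detected

Cycle: yes


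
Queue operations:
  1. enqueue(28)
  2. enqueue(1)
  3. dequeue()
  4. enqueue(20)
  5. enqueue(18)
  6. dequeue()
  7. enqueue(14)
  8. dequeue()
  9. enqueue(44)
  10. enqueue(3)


enqueue(28) -> [28]
enqueue(1) -> [28, 1]
dequeue()->28, [1]
enqueue(20) -> [1, 20]
enqueue(18) -> [1, 20, 18]
dequeue()->1, [20, 18]
enqueue(14) -> [20, 18, 14]
dequeue()->20, [18, 14]
enqueue(44) -> [18, 14, 44]
enqueue(3) -> [18, 14, 44, 3]

Final queue: [18, 14, 44, 3]
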